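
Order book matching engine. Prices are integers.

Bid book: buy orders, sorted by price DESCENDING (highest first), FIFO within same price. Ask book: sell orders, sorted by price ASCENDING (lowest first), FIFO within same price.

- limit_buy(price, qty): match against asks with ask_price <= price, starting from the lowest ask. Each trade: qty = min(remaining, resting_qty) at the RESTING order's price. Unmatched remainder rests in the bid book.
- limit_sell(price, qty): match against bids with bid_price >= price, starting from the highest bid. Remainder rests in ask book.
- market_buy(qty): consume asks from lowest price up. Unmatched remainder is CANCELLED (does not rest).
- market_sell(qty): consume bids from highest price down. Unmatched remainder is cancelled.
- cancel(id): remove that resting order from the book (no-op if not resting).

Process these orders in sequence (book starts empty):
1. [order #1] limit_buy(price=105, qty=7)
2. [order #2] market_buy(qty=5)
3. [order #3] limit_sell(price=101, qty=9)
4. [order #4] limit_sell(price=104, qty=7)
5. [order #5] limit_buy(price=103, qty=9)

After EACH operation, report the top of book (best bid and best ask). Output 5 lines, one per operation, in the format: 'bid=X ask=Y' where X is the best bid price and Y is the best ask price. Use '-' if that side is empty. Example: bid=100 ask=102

After op 1 [order #1] limit_buy(price=105, qty=7): fills=none; bids=[#1:7@105] asks=[-]
After op 2 [order #2] market_buy(qty=5): fills=none; bids=[#1:7@105] asks=[-]
After op 3 [order #3] limit_sell(price=101, qty=9): fills=#1x#3:7@105; bids=[-] asks=[#3:2@101]
After op 4 [order #4] limit_sell(price=104, qty=7): fills=none; bids=[-] asks=[#3:2@101 #4:7@104]
After op 5 [order #5] limit_buy(price=103, qty=9): fills=#5x#3:2@101; bids=[#5:7@103] asks=[#4:7@104]

Answer: bid=105 ask=-
bid=105 ask=-
bid=- ask=101
bid=- ask=101
bid=103 ask=104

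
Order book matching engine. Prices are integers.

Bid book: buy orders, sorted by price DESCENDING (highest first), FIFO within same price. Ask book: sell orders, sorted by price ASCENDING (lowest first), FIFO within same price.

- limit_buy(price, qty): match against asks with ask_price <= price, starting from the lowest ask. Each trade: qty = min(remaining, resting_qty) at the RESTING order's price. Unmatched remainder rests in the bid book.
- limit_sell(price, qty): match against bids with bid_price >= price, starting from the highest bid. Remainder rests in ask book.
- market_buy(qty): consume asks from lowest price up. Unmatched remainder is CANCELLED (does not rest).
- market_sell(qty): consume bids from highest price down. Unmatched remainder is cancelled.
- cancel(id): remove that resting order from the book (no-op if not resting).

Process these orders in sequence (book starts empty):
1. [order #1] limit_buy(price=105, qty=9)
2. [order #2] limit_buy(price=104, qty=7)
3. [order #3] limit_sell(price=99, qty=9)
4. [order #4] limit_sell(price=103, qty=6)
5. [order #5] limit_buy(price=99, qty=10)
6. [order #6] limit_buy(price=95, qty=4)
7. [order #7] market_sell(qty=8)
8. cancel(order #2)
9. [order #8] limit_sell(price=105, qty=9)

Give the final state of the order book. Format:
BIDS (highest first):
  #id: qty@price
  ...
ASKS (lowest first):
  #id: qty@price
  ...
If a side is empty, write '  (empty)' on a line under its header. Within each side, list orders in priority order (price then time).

After op 1 [order #1] limit_buy(price=105, qty=9): fills=none; bids=[#1:9@105] asks=[-]
After op 2 [order #2] limit_buy(price=104, qty=7): fills=none; bids=[#1:9@105 #2:7@104] asks=[-]
After op 3 [order #3] limit_sell(price=99, qty=9): fills=#1x#3:9@105; bids=[#2:7@104] asks=[-]
After op 4 [order #4] limit_sell(price=103, qty=6): fills=#2x#4:6@104; bids=[#2:1@104] asks=[-]
After op 5 [order #5] limit_buy(price=99, qty=10): fills=none; bids=[#2:1@104 #5:10@99] asks=[-]
After op 6 [order #6] limit_buy(price=95, qty=4): fills=none; bids=[#2:1@104 #5:10@99 #6:4@95] asks=[-]
After op 7 [order #7] market_sell(qty=8): fills=#2x#7:1@104 #5x#7:7@99; bids=[#5:3@99 #6:4@95] asks=[-]
After op 8 cancel(order #2): fills=none; bids=[#5:3@99 #6:4@95] asks=[-]
After op 9 [order #8] limit_sell(price=105, qty=9): fills=none; bids=[#5:3@99 #6:4@95] asks=[#8:9@105]

Answer: BIDS (highest first):
  #5: 3@99
  #6: 4@95
ASKS (lowest first):
  #8: 9@105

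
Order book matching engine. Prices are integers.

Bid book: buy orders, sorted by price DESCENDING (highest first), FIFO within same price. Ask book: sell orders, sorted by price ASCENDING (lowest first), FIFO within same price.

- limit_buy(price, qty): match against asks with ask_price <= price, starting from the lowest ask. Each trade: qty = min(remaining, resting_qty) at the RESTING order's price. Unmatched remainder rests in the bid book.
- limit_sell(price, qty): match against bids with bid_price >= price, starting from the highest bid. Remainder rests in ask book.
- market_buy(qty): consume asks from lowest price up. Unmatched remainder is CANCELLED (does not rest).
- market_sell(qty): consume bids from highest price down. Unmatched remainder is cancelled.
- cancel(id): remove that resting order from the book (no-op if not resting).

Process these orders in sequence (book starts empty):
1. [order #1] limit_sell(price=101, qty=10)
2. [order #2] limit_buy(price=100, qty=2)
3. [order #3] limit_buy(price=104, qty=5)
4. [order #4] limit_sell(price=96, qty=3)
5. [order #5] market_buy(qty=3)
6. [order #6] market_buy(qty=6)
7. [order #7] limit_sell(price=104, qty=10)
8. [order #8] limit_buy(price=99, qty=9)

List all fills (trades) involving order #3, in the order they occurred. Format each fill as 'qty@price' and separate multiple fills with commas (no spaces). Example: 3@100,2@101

Answer: 5@101

Derivation:
After op 1 [order #1] limit_sell(price=101, qty=10): fills=none; bids=[-] asks=[#1:10@101]
After op 2 [order #2] limit_buy(price=100, qty=2): fills=none; bids=[#2:2@100] asks=[#1:10@101]
After op 3 [order #3] limit_buy(price=104, qty=5): fills=#3x#1:5@101; bids=[#2:2@100] asks=[#1:5@101]
After op 4 [order #4] limit_sell(price=96, qty=3): fills=#2x#4:2@100; bids=[-] asks=[#4:1@96 #1:5@101]
After op 5 [order #5] market_buy(qty=3): fills=#5x#4:1@96 #5x#1:2@101; bids=[-] asks=[#1:3@101]
After op 6 [order #6] market_buy(qty=6): fills=#6x#1:3@101; bids=[-] asks=[-]
After op 7 [order #7] limit_sell(price=104, qty=10): fills=none; bids=[-] asks=[#7:10@104]
After op 8 [order #8] limit_buy(price=99, qty=9): fills=none; bids=[#8:9@99] asks=[#7:10@104]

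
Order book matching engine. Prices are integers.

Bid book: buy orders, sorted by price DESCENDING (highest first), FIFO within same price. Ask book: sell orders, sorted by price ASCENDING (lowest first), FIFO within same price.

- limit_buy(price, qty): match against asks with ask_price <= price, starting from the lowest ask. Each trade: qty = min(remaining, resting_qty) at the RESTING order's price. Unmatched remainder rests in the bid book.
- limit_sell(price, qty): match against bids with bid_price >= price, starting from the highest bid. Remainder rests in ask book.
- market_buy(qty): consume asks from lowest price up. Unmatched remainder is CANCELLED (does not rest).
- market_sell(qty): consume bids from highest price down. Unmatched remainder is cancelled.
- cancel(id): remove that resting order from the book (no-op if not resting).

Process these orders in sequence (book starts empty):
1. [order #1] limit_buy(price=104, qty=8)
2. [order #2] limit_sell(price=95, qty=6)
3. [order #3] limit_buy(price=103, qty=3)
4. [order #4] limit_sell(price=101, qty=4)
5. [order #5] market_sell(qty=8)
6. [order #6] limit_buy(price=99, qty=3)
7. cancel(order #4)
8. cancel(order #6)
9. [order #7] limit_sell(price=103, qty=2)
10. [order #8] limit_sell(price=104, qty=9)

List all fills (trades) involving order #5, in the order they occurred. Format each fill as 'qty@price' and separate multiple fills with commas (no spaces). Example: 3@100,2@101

Answer: 1@103

Derivation:
After op 1 [order #1] limit_buy(price=104, qty=8): fills=none; bids=[#1:8@104] asks=[-]
After op 2 [order #2] limit_sell(price=95, qty=6): fills=#1x#2:6@104; bids=[#1:2@104] asks=[-]
After op 3 [order #3] limit_buy(price=103, qty=3): fills=none; bids=[#1:2@104 #3:3@103] asks=[-]
After op 4 [order #4] limit_sell(price=101, qty=4): fills=#1x#4:2@104 #3x#4:2@103; bids=[#3:1@103] asks=[-]
After op 5 [order #5] market_sell(qty=8): fills=#3x#5:1@103; bids=[-] asks=[-]
After op 6 [order #6] limit_buy(price=99, qty=3): fills=none; bids=[#6:3@99] asks=[-]
After op 7 cancel(order #4): fills=none; bids=[#6:3@99] asks=[-]
After op 8 cancel(order #6): fills=none; bids=[-] asks=[-]
After op 9 [order #7] limit_sell(price=103, qty=2): fills=none; bids=[-] asks=[#7:2@103]
After op 10 [order #8] limit_sell(price=104, qty=9): fills=none; bids=[-] asks=[#7:2@103 #8:9@104]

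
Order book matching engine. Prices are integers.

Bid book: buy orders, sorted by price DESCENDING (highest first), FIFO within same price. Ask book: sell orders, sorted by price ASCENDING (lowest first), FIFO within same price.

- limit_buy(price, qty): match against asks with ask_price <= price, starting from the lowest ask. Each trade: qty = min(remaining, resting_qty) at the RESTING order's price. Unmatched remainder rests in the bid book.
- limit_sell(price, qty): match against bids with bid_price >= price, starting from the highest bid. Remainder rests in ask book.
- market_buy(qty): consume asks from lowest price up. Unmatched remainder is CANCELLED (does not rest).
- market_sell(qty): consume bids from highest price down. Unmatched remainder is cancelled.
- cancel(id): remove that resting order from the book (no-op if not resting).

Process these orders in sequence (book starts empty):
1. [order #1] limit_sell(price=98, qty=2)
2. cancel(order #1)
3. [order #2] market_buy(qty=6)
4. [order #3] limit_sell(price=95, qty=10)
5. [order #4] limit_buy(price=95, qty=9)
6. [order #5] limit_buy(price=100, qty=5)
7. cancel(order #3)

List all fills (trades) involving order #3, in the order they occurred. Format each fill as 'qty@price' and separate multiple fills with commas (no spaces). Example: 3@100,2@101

After op 1 [order #1] limit_sell(price=98, qty=2): fills=none; bids=[-] asks=[#1:2@98]
After op 2 cancel(order #1): fills=none; bids=[-] asks=[-]
After op 3 [order #2] market_buy(qty=6): fills=none; bids=[-] asks=[-]
After op 4 [order #3] limit_sell(price=95, qty=10): fills=none; bids=[-] asks=[#3:10@95]
After op 5 [order #4] limit_buy(price=95, qty=9): fills=#4x#3:9@95; bids=[-] asks=[#3:1@95]
After op 6 [order #5] limit_buy(price=100, qty=5): fills=#5x#3:1@95; bids=[#5:4@100] asks=[-]
After op 7 cancel(order #3): fills=none; bids=[#5:4@100] asks=[-]

Answer: 9@95,1@95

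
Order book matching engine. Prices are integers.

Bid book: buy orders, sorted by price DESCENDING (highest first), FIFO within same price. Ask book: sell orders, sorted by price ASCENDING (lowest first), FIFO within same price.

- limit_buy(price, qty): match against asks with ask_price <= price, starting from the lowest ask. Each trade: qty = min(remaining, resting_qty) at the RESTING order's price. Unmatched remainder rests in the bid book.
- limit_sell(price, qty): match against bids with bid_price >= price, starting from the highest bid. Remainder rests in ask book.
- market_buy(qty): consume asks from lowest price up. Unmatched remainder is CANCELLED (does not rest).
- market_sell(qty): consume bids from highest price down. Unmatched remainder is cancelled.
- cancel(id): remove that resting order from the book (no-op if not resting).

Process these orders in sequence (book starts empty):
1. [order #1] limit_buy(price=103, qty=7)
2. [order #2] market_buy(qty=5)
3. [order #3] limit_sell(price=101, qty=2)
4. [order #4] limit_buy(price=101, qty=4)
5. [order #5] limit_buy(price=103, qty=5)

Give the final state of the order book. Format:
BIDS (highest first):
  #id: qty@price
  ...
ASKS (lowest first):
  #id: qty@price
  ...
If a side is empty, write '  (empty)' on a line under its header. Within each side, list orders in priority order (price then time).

After op 1 [order #1] limit_buy(price=103, qty=7): fills=none; bids=[#1:7@103] asks=[-]
After op 2 [order #2] market_buy(qty=5): fills=none; bids=[#1:7@103] asks=[-]
After op 3 [order #3] limit_sell(price=101, qty=2): fills=#1x#3:2@103; bids=[#1:5@103] asks=[-]
After op 4 [order #4] limit_buy(price=101, qty=4): fills=none; bids=[#1:5@103 #4:4@101] asks=[-]
After op 5 [order #5] limit_buy(price=103, qty=5): fills=none; bids=[#1:5@103 #5:5@103 #4:4@101] asks=[-]

Answer: BIDS (highest first):
  #1: 5@103
  #5: 5@103
  #4: 4@101
ASKS (lowest first):
  (empty)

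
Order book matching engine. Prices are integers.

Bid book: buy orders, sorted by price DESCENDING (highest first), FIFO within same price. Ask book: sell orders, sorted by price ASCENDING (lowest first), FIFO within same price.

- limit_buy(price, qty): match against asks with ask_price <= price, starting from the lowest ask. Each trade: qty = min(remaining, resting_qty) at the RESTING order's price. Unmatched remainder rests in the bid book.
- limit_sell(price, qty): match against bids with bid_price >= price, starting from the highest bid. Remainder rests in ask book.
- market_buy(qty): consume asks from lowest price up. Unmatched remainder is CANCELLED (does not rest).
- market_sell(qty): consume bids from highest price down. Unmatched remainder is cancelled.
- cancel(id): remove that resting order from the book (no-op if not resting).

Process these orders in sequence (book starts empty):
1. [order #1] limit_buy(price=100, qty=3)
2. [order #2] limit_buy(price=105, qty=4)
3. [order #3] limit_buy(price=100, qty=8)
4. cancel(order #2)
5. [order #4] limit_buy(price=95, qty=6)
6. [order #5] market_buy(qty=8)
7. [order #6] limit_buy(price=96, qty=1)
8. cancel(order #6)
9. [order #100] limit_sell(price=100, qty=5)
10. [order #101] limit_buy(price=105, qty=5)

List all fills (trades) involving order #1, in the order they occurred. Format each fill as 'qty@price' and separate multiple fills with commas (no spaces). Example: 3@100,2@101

Answer: 3@100

Derivation:
After op 1 [order #1] limit_buy(price=100, qty=3): fills=none; bids=[#1:3@100] asks=[-]
After op 2 [order #2] limit_buy(price=105, qty=4): fills=none; bids=[#2:4@105 #1:3@100] asks=[-]
After op 3 [order #3] limit_buy(price=100, qty=8): fills=none; bids=[#2:4@105 #1:3@100 #3:8@100] asks=[-]
After op 4 cancel(order #2): fills=none; bids=[#1:3@100 #3:8@100] asks=[-]
After op 5 [order #4] limit_buy(price=95, qty=6): fills=none; bids=[#1:3@100 #3:8@100 #4:6@95] asks=[-]
After op 6 [order #5] market_buy(qty=8): fills=none; bids=[#1:3@100 #3:8@100 #4:6@95] asks=[-]
After op 7 [order #6] limit_buy(price=96, qty=1): fills=none; bids=[#1:3@100 #3:8@100 #6:1@96 #4:6@95] asks=[-]
After op 8 cancel(order #6): fills=none; bids=[#1:3@100 #3:8@100 #4:6@95] asks=[-]
After op 9 [order #100] limit_sell(price=100, qty=5): fills=#1x#100:3@100 #3x#100:2@100; bids=[#3:6@100 #4:6@95] asks=[-]
After op 10 [order #101] limit_buy(price=105, qty=5): fills=none; bids=[#101:5@105 #3:6@100 #4:6@95] asks=[-]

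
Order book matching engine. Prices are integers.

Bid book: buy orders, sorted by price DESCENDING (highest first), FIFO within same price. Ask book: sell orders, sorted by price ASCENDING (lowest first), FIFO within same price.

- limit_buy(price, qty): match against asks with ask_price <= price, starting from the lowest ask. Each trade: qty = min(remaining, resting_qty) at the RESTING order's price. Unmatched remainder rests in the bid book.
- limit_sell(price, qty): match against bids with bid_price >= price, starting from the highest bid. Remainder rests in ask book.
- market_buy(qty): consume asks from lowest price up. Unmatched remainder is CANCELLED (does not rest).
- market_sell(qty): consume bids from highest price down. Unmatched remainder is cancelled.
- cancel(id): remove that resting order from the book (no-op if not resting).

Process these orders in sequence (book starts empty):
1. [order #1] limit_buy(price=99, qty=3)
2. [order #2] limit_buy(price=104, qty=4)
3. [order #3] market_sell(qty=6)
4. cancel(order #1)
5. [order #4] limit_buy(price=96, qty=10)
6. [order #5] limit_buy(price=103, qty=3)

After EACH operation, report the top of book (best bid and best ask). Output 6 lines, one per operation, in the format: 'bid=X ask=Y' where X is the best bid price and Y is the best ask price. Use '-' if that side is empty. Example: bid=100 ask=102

After op 1 [order #1] limit_buy(price=99, qty=3): fills=none; bids=[#1:3@99] asks=[-]
After op 2 [order #2] limit_buy(price=104, qty=4): fills=none; bids=[#2:4@104 #1:3@99] asks=[-]
After op 3 [order #3] market_sell(qty=6): fills=#2x#3:4@104 #1x#3:2@99; bids=[#1:1@99] asks=[-]
After op 4 cancel(order #1): fills=none; bids=[-] asks=[-]
After op 5 [order #4] limit_buy(price=96, qty=10): fills=none; bids=[#4:10@96] asks=[-]
After op 6 [order #5] limit_buy(price=103, qty=3): fills=none; bids=[#5:3@103 #4:10@96] asks=[-]

Answer: bid=99 ask=-
bid=104 ask=-
bid=99 ask=-
bid=- ask=-
bid=96 ask=-
bid=103 ask=-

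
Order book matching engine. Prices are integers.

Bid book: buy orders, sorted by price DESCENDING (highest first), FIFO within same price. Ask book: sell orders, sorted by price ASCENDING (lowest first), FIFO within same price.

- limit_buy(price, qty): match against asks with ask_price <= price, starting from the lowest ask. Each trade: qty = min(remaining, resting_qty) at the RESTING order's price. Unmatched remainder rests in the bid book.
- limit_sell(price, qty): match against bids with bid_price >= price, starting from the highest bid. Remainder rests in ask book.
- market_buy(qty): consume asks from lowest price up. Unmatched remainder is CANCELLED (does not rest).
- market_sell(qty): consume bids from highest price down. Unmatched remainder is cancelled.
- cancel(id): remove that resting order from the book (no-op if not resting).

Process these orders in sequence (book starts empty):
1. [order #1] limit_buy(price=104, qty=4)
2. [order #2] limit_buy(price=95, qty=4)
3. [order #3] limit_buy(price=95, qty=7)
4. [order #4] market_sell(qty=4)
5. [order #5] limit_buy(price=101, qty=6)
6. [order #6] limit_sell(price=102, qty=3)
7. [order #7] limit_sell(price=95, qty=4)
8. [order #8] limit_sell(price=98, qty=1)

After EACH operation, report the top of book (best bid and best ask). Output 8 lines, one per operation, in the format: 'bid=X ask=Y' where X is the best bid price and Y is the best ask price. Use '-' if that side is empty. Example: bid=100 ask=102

After op 1 [order #1] limit_buy(price=104, qty=4): fills=none; bids=[#1:4@104] asks=[-]
After op 2 [order #2] limit_buy(price=95, qty=4): fills=none; bids=[#1:4@104 #2:4@95] asks=[-]
After op 3 [order #3] limit_buy(price=95, qty=7): fills=none; bids=[#1:4@104 #2:4@95 #3:7@95] asks=[-]
After op 4 [order #4] market_sell(qty=4): fills=#1x#4:4@104; bids=[#2:4@95 #3:7@95] asks=[-]
After op 5 [order #5] limit_buy(price=101, qty=6): fills=none; bids=[#5:6@101 #2:4@95 #3:7@95] asks=[-]
After op 6 [order #6] limit_sell(price=102, qty=3): fills=none; bids=[#5:6@101 #2:4@95 #3:7@95] asks=[#6:3@102]
After op 7 [order #7] limit_sell(price=95, qty=4): fills=#5x#7:4@101; bids=[#5:2@101 #2:4@95 #3:7@95] asks=[#6:3@102]
After op 8 [order #8] limit_sell(price=98, qty=1): fills=#5x#8:1@101; bids=[#5:1@101 #2:4@95 #3:7@95] asks=[#6:3@102]

Answer: bid=104 ask=-
bid=104 ask=-
bid=104 ask=-
bid=95 ask=-
bid=101 ask=-
bid=101 ask=102
bid=101 ask=102
bid=101 ask=102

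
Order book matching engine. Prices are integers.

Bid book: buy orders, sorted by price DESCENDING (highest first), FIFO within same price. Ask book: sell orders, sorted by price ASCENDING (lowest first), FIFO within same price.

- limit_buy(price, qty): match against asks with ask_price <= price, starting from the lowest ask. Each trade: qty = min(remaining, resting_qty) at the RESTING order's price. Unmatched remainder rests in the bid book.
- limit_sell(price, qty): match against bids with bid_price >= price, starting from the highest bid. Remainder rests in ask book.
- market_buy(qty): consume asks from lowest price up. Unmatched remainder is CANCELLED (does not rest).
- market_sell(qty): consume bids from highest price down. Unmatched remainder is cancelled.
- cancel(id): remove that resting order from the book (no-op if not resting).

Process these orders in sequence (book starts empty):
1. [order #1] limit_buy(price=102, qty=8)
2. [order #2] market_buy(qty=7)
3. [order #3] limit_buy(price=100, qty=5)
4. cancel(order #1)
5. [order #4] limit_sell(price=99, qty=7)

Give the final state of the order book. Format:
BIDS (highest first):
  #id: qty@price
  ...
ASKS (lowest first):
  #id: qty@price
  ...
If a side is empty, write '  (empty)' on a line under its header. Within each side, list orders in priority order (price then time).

After op 1 [order #1] limit_buy(price=102, qty=8): fills=none; bids=[#1:8@102] asks=[-]
After op 2 [order #2] market_buy(qty=7): fills=none; bids=[#1:8@102] asks=[-]
After op 3 [order #3] limit_buy(price=100, qty=5): fills=none; bids=[#1:8@102 #3:5@100] asks=[-]
After op 4 cancel(order #1): fills=none; bids=[#3:5@100] asks=[-]
After op 5 [order #4] limit_sell(price=99, qty=7): fills=#3x#4:5@100; bids=[-] asks=[#4:2@99]

Answer: BIDS (highest first):
  (empty)
ASKS (lowest first):
  #4: 2@99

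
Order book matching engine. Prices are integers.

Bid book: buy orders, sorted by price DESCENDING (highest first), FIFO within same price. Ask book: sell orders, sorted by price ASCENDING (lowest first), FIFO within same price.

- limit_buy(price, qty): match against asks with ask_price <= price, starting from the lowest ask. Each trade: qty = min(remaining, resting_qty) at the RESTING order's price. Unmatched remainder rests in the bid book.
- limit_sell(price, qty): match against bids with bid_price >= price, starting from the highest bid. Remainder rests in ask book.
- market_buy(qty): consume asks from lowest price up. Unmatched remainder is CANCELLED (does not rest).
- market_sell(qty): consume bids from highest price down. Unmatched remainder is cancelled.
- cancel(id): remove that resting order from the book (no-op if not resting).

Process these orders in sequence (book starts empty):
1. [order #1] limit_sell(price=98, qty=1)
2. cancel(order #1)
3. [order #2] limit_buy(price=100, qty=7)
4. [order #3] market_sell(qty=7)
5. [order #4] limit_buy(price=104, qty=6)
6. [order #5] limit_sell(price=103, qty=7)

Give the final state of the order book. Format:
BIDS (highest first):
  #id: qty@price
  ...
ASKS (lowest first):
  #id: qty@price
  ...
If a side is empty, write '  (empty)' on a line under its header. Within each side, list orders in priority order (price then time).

After op 1 [order #1] limit_sell(price=98, qty=1): fills=none; bids=[-] asks=[#1:1@98]
After op 2 cancel(order #1): fills=none; bids=[-] asks=[-]
After op 3 [order #2] limit_buy(price=100, qty=7): fills=none; bids=[#2:7@100] asks=[-]
After op 4 [order #3] market_sell(qty=7): fills=#2x#3:7@100; bids=[-] asks=[-]
After op 5 [order #4] limit_buy(price=104, qty=6): fills=none; bids=[#4:6@104] asks=[-]
After op 6 [order #5] limit_sell(price=103, qty=7): fills=#4x#5:6@104; bids=[-] asks=[#5:1@103]

Answer: BIDS (highest first):
  (empty)
ASKS (lowest first):
  #5: 1@103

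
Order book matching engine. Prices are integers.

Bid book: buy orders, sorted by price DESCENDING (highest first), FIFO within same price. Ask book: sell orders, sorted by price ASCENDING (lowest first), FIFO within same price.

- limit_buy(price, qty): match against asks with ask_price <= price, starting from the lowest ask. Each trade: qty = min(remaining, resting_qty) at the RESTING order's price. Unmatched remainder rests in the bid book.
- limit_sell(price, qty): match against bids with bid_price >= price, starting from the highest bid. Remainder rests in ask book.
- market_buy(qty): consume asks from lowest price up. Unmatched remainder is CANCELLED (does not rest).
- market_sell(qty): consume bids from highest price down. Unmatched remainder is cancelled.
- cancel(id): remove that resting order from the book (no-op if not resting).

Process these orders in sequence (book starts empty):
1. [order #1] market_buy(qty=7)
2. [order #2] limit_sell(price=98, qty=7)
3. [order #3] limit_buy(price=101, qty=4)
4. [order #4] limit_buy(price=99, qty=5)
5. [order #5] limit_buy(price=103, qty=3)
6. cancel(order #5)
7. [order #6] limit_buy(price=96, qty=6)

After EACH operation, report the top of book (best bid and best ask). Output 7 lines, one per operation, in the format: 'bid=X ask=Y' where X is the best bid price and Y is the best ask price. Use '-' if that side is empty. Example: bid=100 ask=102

After op 1 [order #1] market_buy(qty=7): fills=none; bids=[-] asks=[-]
After op 2 [order #2] limit_sell(price=98, qty=7): fills=none; bids=[-] asks=[#2:7@98]
After op 3 [order #3] limit_buy(price=101, qty=4): fills=#3x#2:4@98; bids=[-] asks=[#2:3@98]
After op 4 [order #4] limit_buy(price=99, qty=5): fills=#4x#2:3@98; bids=[#4:2@99] asks=[-]
After op 5 [order #5] limit_buy(price=103, qty=3): fills=none; bids=[#5:3@103 #4:2@99] asks=[-]
After op 6 cancel(order #5): fills=none; bids=[#4:2@99] asks=[-]
After op 7 [order #6] limit_buy(price=96, qty=6): fills=none; bids=[#4:2@99 #6:6@96] asks=[-]

Answer: bid=- ask=-
bid=- ask=98
bid=- ask=98
bid=99 ask=-
bid=103 ask=-
bid=99 ask=-
bid=99 ask=-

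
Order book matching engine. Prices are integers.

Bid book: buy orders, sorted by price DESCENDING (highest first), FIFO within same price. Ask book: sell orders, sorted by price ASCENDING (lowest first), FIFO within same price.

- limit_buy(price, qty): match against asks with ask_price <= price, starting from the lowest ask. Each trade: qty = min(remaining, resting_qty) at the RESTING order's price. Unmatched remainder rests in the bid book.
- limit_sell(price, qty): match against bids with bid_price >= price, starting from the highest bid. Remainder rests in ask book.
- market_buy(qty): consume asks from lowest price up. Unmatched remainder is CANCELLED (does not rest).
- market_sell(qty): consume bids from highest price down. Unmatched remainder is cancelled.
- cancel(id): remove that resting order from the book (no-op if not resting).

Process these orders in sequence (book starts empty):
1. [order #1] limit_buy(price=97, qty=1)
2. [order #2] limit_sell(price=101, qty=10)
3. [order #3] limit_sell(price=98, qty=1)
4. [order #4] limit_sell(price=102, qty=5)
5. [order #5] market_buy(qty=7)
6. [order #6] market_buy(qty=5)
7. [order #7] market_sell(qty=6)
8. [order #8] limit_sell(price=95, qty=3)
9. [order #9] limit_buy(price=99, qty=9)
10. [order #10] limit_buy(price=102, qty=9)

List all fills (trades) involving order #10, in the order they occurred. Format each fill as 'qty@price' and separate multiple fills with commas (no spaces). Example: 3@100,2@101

After op 1 [order #1] limit_buy(price=97, qty=1): fills=none; bids=[#1:1@97] asks=[-]
After op 2 [order #2] limit_sell(price=101, qty=10): fills=none; bids=[#1:1@97] asks=[#2:10@101]
After op 3 [order #3] limit_sell(price=98, qty=1): fills=none; bids=[#1:1@97] asks=[#3:1@98 #2:10@101]
After op 4 [order #4] limit_sell(price=102, qty=5): fills=none; bids=[#1:1@97] asks=[#3:1@98 #2:10@101 #4:5@102]
After op 5 [order #5] market_buy(qty=7): fills=#5x#3:1@98 #5x#2:6@101; bids=[#1:1@97] asks=[#2:4@101 #4:5@102]
After op 6 [order #6] market_buy(qty=5): fills=#6x#2:4@101 #6x#4:1@102; bids=[#1:1@97] asks=[#4:4@102]
After op 7 [order #7] market_sell(qty=6): fills=#1x#7:1@97; bids=[-] asks=[#4:4@102]
After op 8 [order #8] limit_sell(price=95, qty=3): fills=none; bids=[-] asks=[#8:3@95 #4:4@102]
After op 9 [order #9] limit_buy(price=99, qty=9): fills=#9x#8:3@95; bids=[#9:6@99] asks=[#4:4@102]
After op 10 [order #10] limit_buy(price=102, qty=9): fills=#10x#4:4@102; bids=[#10:5@102 #9:6@99] asks=[-]

Answer: 4@102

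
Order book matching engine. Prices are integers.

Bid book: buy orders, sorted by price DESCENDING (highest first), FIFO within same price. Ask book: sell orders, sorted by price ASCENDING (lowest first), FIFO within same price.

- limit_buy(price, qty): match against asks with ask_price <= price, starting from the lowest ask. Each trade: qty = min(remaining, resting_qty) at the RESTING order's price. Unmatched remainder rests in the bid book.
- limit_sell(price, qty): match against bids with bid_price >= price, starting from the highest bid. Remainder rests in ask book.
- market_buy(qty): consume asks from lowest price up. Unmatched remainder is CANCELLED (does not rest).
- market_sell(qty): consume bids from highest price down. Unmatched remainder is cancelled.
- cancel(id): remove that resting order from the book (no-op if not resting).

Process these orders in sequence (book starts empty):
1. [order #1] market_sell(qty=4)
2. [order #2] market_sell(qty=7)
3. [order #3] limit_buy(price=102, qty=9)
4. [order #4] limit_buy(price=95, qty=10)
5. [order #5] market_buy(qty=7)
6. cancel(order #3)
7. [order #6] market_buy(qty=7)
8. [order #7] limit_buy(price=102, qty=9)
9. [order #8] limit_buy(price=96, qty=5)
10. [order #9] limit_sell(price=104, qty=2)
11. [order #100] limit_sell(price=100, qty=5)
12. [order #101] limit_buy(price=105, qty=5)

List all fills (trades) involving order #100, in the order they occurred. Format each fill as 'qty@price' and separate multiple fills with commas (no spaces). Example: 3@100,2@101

Answer: 5@102

Derivation:
After op 1 [order #1] market_sell(qty=4): fills=none; bids=[-] asks=[-]
After op 2 [order #2] market_sell(qty=7): fills=none; bids=[-] asks=[-]
After op 3 [order #3] limit_buy(price=102, qty=9): fills=none; bids=[#3:9@102] asks=[-]
After op 4 [order #4] limit_buy(price=95, qty=10): fills=none; bids=[#3:9@102 #4:10@95] asks=[-]
After op 5 [order #5] market_buy(qty=7): fills=none; bids=[#3:9@102 #4:10@95] asks=[-]
After op 6 cancel(order #3): fills=none; bids=[#4:10@95] asks=[-]
After op 7 [order #6] market_buy(qty=7): fills=none; bids=[#4:10@95] asks=[-]
After op 8 [order #7] limit_buy(price=102, qty=9): fills=none; bids=[#7:9@102 #4:10@95] asks=[-]
After op 9 [order #8] limit_buy(price=96, qty=5): fills=none; bids=[#7:9@102 #8:5@96 #4:10@95] asks=[-]
After op 10 [order #9] limit_sell(price=104, qty=2): fills=none; bids=[#7:9@102 #8:5@96 #4:10@95] asks=[#9:2@104]
After op 11 [order #100] limit_sell(price=100, qty=5): fills=#7x#100:5@102; bids=[#7:4@102 #8:5@96 #4:10@95] asks=[#9:2@104]
After op 12 [order #101] limit_buy(price=105, qty=5): fills=#101x#9:2@104; bids=[#101:3@105 #7:4@102 #8:5@96 #4:10@95] asks=[-]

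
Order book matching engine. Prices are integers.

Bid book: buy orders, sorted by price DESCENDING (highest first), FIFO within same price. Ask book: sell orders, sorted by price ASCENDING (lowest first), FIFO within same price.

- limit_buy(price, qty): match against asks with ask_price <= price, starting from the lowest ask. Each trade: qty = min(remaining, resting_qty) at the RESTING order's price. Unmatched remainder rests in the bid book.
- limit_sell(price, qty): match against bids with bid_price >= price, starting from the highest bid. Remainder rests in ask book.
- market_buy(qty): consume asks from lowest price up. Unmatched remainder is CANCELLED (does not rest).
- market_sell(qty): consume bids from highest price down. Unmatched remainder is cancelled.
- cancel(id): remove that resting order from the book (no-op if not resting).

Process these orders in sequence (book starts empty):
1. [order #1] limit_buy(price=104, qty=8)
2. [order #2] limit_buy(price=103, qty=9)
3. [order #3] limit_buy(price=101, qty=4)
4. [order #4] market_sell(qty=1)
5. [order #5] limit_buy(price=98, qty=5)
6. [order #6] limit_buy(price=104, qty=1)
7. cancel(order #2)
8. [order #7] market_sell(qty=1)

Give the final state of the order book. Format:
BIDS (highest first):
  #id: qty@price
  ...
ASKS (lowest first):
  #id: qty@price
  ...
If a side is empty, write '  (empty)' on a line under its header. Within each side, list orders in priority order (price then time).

Answer: BIDS (highest first):
  #1: 6@104
  #6: 1@104
  #3: 4@101
  #5: 5@98
ASKS (lowest first):
  (empty)

Derivation:
After op 1 [order #1] limit_buy(price=104, qty=8): fills=none; bids=[#1:8@104] asks=[-]
After op 2 [order #2] limit_buy(price=103, qty=9): fills=none; bids=[#1:8@104 #2:9@103] asks=[-]
After op 3 [order #3] limit_buy(price=101, qty=4): fills=none; bids=[#1:8@104 #2:9@103 #3:4@101] asks=[-]
After op 4 [order #4] market_sell(qty=1): fills=#1x#4:1@104; bids=[#1:7@104 #2:9@103 #3:4@101] asks=[-]
After op 5 [order #5] limit_buy(price=98, qty=5): fills=none; bids=[#1:7@104 #2:9@103 #3:4@101 #5:5@98] asks=[-]
After op 6 [order #6] limit_buy(price=104, qty=1): fills=none; bids=[#1:7@104 #6:1@104 #2:9@103 #3:4@101 #5:5@98] asks=[-]
After op 7 cancel(order #2): fills=none; bids=[#1:7@104 #6:1@104 #3:4@101 #5:5@98] asks=[-]
After op 8 [order #7] market_sell(qty=1): fills=#1x#7:1@104; bids=[#1:6@104 #6:1@104 #3:4@101 #5:5@98] asks=[-]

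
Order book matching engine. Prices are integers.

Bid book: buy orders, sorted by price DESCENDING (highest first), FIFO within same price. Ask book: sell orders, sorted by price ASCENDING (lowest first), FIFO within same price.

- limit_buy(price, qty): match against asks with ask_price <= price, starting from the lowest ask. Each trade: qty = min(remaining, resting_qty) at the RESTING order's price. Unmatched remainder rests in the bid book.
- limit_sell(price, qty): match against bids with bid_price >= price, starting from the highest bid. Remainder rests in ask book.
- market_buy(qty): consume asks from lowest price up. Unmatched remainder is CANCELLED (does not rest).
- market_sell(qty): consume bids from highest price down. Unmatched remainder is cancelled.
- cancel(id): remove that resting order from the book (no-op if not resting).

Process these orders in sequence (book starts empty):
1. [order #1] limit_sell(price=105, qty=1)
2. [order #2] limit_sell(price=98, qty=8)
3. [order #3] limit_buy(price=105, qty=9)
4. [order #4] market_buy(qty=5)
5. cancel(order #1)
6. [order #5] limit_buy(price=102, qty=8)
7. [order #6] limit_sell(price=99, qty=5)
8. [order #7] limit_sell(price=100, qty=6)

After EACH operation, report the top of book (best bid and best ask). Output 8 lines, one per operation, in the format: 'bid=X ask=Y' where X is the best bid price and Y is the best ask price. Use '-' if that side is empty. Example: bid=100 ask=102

After op 1 [order #1] limit_sell(price=105, qty=1): fills=none; bids=[-] asks=[#1:1@105]
After op 2 [order #2] limit_sell(price=98, qty=8): fills=none; bids=[-] asks=[#2:8@98 #1:1@105]
After op 3 [order #3] limit_buy(price=105, qty=9): fills=#3x#2:8@98 #3x#1:1@105; bids=[-] asks=[-]
After op 4 [order #4] market_buy(qty=5): fills=none; bids=[-] asks=[-]
After op 5 cancel(order #1): fills=none; bids=[-] asks=[-]
After op 6 [order #5] limit_buy(price=102, qty=8): fills=none; bids=[#5:8@102] asks=[-]
After op 7 [order #6] limit_sell(price=99, qty=5): fills=#5x#6:5@102; bids=[#5:3@102] asks=[-]
After op 8 [order #7] limit_sell(price=100, qty=6): fills=#5x#7:3@102; bids=[-] asks=[#7:3@100]

Answer: bid=- ask=105
bid=- ask=98
bid=- ask=-
bid=- ask=-
bid=- ask=-
bid=102 ask=-
bid=102 ask=-
bid=- ask=100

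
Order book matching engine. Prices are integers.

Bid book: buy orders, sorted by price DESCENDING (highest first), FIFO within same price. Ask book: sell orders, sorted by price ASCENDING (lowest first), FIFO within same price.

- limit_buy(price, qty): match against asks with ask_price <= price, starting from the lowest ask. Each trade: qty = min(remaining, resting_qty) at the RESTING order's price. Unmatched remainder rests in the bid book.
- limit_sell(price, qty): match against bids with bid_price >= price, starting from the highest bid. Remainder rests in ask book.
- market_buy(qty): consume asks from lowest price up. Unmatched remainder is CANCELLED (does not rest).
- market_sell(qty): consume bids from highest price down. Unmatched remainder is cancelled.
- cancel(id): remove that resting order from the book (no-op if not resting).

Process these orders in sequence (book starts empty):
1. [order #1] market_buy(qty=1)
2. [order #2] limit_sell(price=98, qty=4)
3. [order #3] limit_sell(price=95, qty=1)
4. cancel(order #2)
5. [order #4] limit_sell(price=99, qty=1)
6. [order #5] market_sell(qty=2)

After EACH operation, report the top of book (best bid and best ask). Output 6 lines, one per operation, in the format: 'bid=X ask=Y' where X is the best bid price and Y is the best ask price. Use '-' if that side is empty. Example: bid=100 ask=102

Answer: bid=- ask=-
bid=- ask=98
bid=- ask=95
bid=- ask=95
bid=- ask=95
bid=- ask=95

Derivation:
After op 1 [order #1] market_buy(qty=1): fills=none; bids=[-] asks=[-]
After op 2 [order #2] limit_sell(price=98, qty=4): fills=none; bids=[-] asks=[#2:4@98]
After op 3 [order #3] limit_sell(price=95, qty=1): fills=none; bids=[-] asks=[#3:1@95 #2:4@98]
After op 4 cancel(order #2): fills=none; bids=[-] asks=[#3:1@95]
After op 5 [order #4] limit_sell(price=99, qty=1): fills=none; bids=[-] asks=[#3:1@95 #4:1@99]
After op 6 [order #5] market_sell(qty=2): fills=none; bids=[-] asks=[#3:1@95 #4:1@99]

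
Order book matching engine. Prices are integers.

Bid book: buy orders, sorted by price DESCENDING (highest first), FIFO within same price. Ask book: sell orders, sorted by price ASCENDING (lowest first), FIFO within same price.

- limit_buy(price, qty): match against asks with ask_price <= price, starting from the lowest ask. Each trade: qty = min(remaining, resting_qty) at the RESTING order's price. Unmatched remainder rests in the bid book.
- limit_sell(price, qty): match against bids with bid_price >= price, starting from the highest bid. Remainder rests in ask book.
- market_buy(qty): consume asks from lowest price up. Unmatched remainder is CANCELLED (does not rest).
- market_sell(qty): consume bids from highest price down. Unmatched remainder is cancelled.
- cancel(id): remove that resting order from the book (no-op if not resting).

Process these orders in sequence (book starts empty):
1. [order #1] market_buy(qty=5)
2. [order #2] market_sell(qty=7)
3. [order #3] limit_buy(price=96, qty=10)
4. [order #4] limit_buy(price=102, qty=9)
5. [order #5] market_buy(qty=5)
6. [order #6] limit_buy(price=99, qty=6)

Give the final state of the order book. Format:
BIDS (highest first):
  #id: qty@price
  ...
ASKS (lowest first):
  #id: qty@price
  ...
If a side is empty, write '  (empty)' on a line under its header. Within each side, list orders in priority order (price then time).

After op 1 [order #1] market_buy(qty=5): fills=none; bids=[-] asks=[-]
After op 2 [order #2] market_sell(qty=7): fills=none; bids=[-] asks=[-]
After op 3 [order #3] limit_buy(price=96, qty=10): fills=none; bids=[#3:10@96] asks=[-]
After op 4 [order #4] limit_buy(price=102, qty=9): fills=none; bids=[#4:9@102 #3:10@96] asks=[-]
After op 5 [order #5] market_buy(qty=5): fills=none; bids=[#4:9@102 #3:10@96] asks=[-]
After op 6 [order #6] limit_buy(price=99, qty=6): fills=none; bids=[#4:9@102 #6:6@99 #3:10@96] asks=[-]

Answer: BIDS (highest first):
  #4: 9@102
  #6: 6@99
  #3: 10@96
ASKS (lowest first):
  (empty)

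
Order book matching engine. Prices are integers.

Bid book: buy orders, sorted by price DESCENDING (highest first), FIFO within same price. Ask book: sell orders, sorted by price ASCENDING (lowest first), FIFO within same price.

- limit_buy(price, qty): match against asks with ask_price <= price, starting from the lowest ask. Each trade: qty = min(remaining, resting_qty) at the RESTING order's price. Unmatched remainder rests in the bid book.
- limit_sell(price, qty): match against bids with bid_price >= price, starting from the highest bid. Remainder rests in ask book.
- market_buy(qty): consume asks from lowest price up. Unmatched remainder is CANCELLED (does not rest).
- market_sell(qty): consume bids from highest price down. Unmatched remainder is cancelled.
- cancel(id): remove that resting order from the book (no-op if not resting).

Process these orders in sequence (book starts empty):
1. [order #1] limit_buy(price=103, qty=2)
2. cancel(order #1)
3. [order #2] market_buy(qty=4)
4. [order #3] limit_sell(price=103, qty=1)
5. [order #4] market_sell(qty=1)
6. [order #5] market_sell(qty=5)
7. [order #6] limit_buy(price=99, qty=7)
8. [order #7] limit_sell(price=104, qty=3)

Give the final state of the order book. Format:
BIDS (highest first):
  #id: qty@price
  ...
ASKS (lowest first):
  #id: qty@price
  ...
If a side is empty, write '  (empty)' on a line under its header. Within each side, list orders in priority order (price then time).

Answer: BIDS (highest first):
  #6: 7@99
ASKS (lowest first):
  #3: 1@103
  #7: 3@104

Derivation:
After op 1 [order #1] limit_buy(price=103, qty=2): fills=none; bids=[#1:2@103] asks=[-]
After op 2 cancel(order #1): fills=none; bids=[-] asks=[-]
After op 3 [order #2] market_buy(qty=4): fills=none; bids=[-] asks=[-]
After op 4 [order #3] limit_sell(price=103, qty=1): fills=none; bids=[-] asks=[#3:1@103]
After op 5 [order #4] market_sell(qty=1): fills=none; bids=[-] asks=[#3:1@103]
After op 6 [order #5] market_sell(qty=5): fills=none; bids=[-] asks=[#3:1@103]
After op 7 [order #6] limit_buy(price=99, qty=7): fills=none; bids=[#6:7@99] asks=[#3:1@103]
After op 8 [order #7] limit_sell(price=104, qty=3): fills=none; bids=[#6:7@99] asks=[#3:1@103 #7:3@104]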